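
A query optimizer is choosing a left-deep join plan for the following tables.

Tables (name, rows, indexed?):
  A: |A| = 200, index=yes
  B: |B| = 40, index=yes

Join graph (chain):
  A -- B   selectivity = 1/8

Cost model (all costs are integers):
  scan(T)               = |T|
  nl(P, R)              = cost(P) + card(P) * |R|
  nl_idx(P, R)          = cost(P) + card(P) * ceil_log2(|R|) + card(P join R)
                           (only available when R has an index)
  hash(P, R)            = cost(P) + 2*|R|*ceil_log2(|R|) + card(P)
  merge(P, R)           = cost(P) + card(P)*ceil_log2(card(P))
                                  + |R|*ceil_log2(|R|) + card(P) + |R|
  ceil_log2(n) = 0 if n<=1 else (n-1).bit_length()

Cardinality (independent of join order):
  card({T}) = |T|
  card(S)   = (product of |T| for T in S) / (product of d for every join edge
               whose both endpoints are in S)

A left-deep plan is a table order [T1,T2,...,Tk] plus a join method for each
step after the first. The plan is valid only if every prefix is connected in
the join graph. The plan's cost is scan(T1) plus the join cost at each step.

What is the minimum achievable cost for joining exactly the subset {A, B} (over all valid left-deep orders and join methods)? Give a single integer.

880

Selinger DP over subsets of {A,B}:
  {A}: scan cost=200, card=200
  {B}: scan cost=40, card=40
  {AB}: card=1000; try (B,hash)→880, (A,nl_idx)→1360, (A,merge)→2120, (B,merge)→2280, (B,nl_idx)→2400, (A,hash)→3280 …(+2); best=880 via (B,hash)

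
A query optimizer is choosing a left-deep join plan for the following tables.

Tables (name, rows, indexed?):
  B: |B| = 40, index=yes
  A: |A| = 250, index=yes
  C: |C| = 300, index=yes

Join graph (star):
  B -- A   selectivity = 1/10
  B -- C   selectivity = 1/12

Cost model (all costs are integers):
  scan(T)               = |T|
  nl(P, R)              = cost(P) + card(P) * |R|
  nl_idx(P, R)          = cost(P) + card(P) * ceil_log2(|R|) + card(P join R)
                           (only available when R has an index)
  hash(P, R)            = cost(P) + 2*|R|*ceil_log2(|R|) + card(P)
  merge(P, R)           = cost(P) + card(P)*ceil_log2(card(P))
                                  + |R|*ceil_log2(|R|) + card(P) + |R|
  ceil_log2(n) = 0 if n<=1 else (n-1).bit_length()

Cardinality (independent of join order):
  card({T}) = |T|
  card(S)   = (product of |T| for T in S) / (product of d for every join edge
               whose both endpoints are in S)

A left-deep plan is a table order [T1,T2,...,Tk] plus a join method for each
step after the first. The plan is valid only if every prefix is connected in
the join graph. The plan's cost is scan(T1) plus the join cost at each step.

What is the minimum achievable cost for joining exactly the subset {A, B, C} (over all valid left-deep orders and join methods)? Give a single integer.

Selinger DP over subsets of {A,B,C}:
  {B}: scan cost=40, card=40
  {A}: scan cost=250, card=250
  {C}: scan cost=300, card=300
  {AB}: card=1000; try (B,hash)→980, (A,nl_idx)→1360, (A,merge)→2570, (B,nl_idx)→2750, (B,merge)→2780, (A,hash)→4080 …(+2); best=980 via (B,hash)
  {BC}: card=1000; try (B,hash)→1080, (C,nl_idx)→1400, (B,nl_idx)→3100, (C,merge)→3320, (B,merge)→3580, (C,hash)→5480 …(+2); best=1080 via (B,hash)
  {ABC}: card=25000; try (A,hash)→6080, (C,hash)→7380, (A,merge)→14330, (C,merge)→14980, (A,nl_idx)→34080, (C,nl_idx)→34980 …(+2); best=6080 via (A,hash)

6080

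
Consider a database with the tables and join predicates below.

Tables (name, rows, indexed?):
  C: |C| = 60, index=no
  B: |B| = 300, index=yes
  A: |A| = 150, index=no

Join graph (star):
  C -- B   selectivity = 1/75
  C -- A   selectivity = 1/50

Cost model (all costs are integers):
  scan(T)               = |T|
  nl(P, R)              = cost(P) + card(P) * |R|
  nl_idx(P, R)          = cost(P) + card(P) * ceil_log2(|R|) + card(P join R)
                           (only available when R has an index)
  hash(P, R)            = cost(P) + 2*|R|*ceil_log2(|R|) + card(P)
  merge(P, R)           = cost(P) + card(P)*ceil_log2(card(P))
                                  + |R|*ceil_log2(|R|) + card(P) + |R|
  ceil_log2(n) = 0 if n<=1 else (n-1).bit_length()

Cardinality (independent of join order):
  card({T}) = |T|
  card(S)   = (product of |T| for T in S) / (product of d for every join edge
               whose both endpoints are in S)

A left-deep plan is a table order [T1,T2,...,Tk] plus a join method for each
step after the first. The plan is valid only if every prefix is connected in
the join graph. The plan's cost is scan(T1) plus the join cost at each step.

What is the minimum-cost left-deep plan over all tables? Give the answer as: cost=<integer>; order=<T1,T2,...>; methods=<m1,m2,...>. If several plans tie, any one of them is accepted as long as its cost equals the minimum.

Selinger DP (subsets sized 1..n):
  {C}: scan cost=60, card=60
  {B}: scan cost=300, card=300
  {A}: scan cost=150, card=150
  {BC}: card=240; try (B,nl_idx)→840, (C,hash)→1320, (B,merge)→3480, (C,merge)→3720, (B,hash)→5520, (B,nl)→18060 …(+1); best=840 via (B,nl_idx)
  {AC}: card=180; try (C,hash)→1020, (A,merge)→1830, (C,merge)→1920, (A,hash)→2520, (A,nl)→9060, (C,nl)→9150; best=1020 via (C,hash)
  {ABC}: card=720; try (B,nl_idx)→3360, (A,hash)→3480, (A,merge)→4350, (B,merge)→5640, (B,hash)→6600, (A,nl)→36840 …(+1); best=3360 via (B,nl_idx)

cost=3360; order=A,C,B; methods=hash,nl_idx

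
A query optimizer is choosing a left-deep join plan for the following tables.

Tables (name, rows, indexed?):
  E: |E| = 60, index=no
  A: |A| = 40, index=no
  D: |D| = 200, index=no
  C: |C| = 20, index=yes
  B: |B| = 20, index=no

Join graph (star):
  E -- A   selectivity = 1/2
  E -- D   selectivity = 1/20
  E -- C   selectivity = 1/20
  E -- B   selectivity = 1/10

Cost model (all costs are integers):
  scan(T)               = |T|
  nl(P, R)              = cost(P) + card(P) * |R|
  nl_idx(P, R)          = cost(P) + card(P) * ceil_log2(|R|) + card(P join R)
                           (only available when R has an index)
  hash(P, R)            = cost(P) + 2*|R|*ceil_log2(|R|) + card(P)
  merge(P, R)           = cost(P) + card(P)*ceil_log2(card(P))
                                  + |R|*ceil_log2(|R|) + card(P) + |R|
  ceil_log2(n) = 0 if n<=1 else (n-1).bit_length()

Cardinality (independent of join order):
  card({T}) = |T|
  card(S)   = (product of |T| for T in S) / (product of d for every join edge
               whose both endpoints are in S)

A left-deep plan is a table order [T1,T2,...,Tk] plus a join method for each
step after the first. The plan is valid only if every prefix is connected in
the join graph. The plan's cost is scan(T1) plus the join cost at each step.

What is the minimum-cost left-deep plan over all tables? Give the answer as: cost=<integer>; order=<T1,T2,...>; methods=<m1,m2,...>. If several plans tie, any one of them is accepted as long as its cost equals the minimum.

Selinger DP (subsets sized 1..n):
  {E}: scan cost=60, card=60
  {A}: scan cost=40, card=40
  {D}: scan cost=200, card=200
  {C}: scan cost=20, card=20
  {B}: scan cost=20, card=20
  {AE}: card=1200; try (A,hash)→600, (E,merge)→740, (A,merge)→760, (E,hash)→800, (E,nl)→2440, (A,nl)→2460; best=600 via (A,hash)
  {DE}: card=600; try (E,hash)→1120, (D,merge)→2280, (E,merge)→2420, (D,hash)→3320, (D,nl)→12060, (E,nl)→12200; best=1120 via (E,hash)
  {CE}: card=60; try (C,hash)→320, (C,nl_idx)→420, (E,merge)→560, (C,merge)→600, (E,hash)→760, (E,nl)→1220 …(+1); best=320 via (C,hash)
  {BE}: card=120; try (B,hash)→320, (E,merge)→560, (B,merge)→600, (E,hash)→760, (E,nl)→1220, (B,nl)→1260; best=320 via (B,hash)
  {ADE}: card=12000; try (A,hash)→2200, (D,hash)→5000, (A,merge)→8000, (D,merge)→16800, (A,nl)→25120, (D,nl)→240600; best=2200 via (A,hash)
  {ACE}: card=1200; try (A,hash)→860, (A,merge)→1020, (C,hash)→2000, (A,nl)→2720, (C,nl_idx)→7800, (C,merge)→15120 …(+1); best=860 via (A,hash)
  {ABE}: card=2400; try (A,hash)→920, (A,merge)→1560, (B,hash)→2000, (A,nl)→5120, (B,merge)→15120, (B,nl)→24600; best=920 via (A,hash)
  {CDE}: card=600; try (C,hash)→1920, (D,merge)→2540, (D,hash)→3580, (C,nl_idx)→4720, (C,merge)→7840, (D,nl)→12320 …(+1); best=1920 via (C,hash)
  {BDE}: card=1200; try (B,hash)→1920, (D,merge)→3080, (D,hash)→3640, (B,merge)→7840, (B,nl)→13120, (D,nl)→24320; best=1920 via (B,hash)
  {BCE}: card=120; try (B,hash)→580, (C,hash)→640, (B,merge)→860, (C,nl_idx)→1040, (C,merge)→1400, (B,nl)→1520 …(+1); best=580 via (B,hash)
  {ACDE}: card=12000; try (A,hash)→3000, (D,hash)→5260, (A,merge)→8800, (C,hash)→14400, (D,merge)→17060, (A,nl)→25920 …(+4); best=3000 via (A,hash)
  {ABDE}: card=24000; try (A,hash)→3600, (D,hash)→6520, (B,hash)→14400, (A,merge)→16600, (D,merge)→33920, (A,nl)→49920 …(+3); best=3600 via (A,hash)
  {ABCE}: card=2400; try (A,hash)→1180, (A,merge)→1820, (B,hash)→2260, (C,hash)→3520, (A,nl)→5380, (C,nl_idx)→15320 …(+4); best=1180 via (A,hash)
  {BCDE}: card=1200; try (B,hash)→2720, (C,hash)→3320, (D,merge)→3340, (D,hash)→3900, (B,merge)→8640, (C,nl_idx)→9120 …(+4); best=2720 via (B,hash)
  {ABCDE}: card=24000; try (A,hash)→4400, (D,hash)→6780, (B,hash)→15200, (A,merge)→17400, (C,hash)→27800, (D,merge)→34180 …(+7); best=4400 via (A,hash)

cost=4400; order=D,E,C,B,A; methods=hash,hash,hash,hash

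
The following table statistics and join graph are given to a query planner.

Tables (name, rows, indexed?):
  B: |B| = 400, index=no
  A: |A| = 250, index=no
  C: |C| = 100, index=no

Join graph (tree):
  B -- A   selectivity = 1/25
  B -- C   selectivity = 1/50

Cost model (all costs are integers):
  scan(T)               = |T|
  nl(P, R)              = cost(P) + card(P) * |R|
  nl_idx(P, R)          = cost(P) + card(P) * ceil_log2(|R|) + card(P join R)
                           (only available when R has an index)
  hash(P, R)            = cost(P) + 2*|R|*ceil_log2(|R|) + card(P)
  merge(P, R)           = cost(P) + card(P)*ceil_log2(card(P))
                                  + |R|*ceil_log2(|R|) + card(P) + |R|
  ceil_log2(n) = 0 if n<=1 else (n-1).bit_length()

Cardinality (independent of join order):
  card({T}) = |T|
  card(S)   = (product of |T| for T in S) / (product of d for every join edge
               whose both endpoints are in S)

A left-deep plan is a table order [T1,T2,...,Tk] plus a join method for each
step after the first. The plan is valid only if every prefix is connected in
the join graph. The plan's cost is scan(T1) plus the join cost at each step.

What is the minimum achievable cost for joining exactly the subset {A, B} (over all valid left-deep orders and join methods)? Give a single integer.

Selinger DP over subsets of {A,B}:
  {B}: scan cost=400, card=400
  {A}: scan cost=250, card=250
  {AB}: card=4000; try (A,hash)→4800, (B,merge)→6500, (A,merge)→6650, (B,hash)→7700, (B,nl)→100250, (A,nl)→100400; best=4800 via (A,hash)

4800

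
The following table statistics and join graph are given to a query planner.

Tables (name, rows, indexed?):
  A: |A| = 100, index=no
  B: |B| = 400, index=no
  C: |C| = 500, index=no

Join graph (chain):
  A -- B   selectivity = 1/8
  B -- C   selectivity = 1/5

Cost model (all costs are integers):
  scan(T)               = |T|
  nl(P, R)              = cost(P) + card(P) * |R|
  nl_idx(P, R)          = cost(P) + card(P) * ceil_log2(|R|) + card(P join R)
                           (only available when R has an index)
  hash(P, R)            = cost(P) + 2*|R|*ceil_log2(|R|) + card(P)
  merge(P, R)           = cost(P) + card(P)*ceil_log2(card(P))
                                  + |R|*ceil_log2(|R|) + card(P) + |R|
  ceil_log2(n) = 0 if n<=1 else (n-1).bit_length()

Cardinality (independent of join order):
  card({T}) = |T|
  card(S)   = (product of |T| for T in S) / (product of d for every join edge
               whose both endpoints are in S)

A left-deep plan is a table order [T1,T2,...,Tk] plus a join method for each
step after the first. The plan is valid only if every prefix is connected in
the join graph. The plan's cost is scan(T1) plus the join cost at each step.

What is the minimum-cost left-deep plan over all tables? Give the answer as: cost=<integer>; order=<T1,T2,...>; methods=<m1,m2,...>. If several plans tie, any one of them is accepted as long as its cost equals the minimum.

cost=16200; order=B,A,C; methods=hash,hash

Selinger DP (subsets sized 1..n):
  {A}: scan cost=100, card=100
  {B}: scan cost=400, card=400
  {C}: scan cost=500, card=500
  {AB}: card=5000; try (A,hash)→2200, (B,merge)→4900, (A,merge)→5200, (B,hash)→7400, (B,nl)→40100, (A,nl)→40400; best=2200 via (A,hash)
  {BC}: card=40000; try (B,hash)→8200, (C,merge)→9400, (B,merge)→9500, (C,hash)→9800, (C,nl)→200400, (B,nl)→200500; best=8200 via (B,hash)
  {ABC}: card=500000; try (C,hash)→16200, (A,hash)→49600, (C,merge)→77200, (A,merge)→689000, (C,nl)→2502200, (A,nl)→4008200; best=16200 via (C,hash)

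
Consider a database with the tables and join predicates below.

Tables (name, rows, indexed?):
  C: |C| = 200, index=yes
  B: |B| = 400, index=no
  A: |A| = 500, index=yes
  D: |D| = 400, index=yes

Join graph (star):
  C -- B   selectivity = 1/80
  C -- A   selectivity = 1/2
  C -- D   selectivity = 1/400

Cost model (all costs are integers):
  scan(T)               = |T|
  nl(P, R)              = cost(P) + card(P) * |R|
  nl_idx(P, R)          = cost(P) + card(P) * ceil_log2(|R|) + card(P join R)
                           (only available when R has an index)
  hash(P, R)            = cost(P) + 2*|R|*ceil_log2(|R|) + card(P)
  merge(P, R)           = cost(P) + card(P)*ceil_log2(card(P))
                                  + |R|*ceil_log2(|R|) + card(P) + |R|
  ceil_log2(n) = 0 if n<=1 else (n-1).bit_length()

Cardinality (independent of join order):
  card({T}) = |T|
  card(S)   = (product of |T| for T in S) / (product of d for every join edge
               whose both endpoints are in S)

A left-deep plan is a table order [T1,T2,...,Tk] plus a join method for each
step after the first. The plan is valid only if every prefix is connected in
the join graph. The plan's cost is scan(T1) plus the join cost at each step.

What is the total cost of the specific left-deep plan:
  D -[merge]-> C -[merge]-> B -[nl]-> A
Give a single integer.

step 1: scan D: cost=400, card=400
step 2: join C via merge
    card(P join C) = 400*200/(400) = 200
    cost = 400 + 400*9 + 200*8 + 400 + 200 = 6200
step 3: join B via merge
    card(P join B) = 200*400/(80) = 1000
    cost = 6200 + 200*8 + 400*9 + 200 + 400 = 12000
step 4: join A via nl
    card(P join A) = 1000*500/(2) = 250000
    cost = 12000 + 1000*500 = 512000

512000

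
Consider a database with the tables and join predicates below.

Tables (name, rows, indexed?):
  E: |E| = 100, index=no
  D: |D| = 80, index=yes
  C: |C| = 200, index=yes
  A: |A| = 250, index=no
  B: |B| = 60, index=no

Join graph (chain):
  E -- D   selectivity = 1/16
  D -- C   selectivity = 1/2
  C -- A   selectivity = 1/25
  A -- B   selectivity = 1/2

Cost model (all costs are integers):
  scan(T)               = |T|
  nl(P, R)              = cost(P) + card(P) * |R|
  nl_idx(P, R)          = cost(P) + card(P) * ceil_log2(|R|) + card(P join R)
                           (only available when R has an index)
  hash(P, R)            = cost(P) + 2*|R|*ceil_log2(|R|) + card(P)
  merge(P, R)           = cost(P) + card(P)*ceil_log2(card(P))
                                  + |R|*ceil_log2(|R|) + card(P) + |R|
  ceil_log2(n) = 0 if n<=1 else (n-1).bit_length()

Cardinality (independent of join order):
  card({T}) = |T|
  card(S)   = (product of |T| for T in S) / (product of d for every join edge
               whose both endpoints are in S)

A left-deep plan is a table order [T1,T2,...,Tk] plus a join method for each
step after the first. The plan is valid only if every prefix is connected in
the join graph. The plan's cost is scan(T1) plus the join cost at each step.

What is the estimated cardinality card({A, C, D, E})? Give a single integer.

Tables in S: A(250), C(200), D(80), E(100)
Edges inside S: E-D(d=16), D-C(d=2), C-A(d=25)
numerator = 250 * 200 * 80 * 100 = 400000000
denominator = 16 * 2 * 25 = 800
card(S) = 400000000 / 800 = 500000

500000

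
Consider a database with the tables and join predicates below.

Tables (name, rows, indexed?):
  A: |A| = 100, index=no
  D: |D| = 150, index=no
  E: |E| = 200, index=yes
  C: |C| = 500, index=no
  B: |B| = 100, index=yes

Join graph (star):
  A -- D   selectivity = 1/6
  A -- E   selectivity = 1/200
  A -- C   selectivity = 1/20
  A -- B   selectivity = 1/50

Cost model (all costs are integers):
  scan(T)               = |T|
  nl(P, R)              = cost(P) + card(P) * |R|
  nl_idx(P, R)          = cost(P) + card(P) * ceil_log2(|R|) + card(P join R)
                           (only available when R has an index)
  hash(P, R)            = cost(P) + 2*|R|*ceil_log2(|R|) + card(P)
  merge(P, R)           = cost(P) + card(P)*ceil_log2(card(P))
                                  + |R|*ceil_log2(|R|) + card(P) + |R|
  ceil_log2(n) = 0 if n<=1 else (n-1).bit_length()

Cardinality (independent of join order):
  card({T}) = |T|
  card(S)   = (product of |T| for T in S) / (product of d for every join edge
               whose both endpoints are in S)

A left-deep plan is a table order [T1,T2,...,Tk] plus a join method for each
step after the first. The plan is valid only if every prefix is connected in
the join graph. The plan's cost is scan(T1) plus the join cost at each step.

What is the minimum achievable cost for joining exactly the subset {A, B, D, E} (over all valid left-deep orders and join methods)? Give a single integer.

4500

Selinger DP over subsets of {A,B,D,E}:
  {A}: scan cost=100, card=100
  {D}: scan cost=150, card=150
  {E}: scan cost=200, card=200
  {B}: scan cost=100, card=100
  {AD}: card=2500; try (A,hash)→1700, (D,merge)→2250, (A,merge)→2300, (D,hash)→2600, (D,nl)→15100, (A,nl)→15150; best=1700 via (A,hash)
  {AE}: card=100; try (E,nl_idx)→1000, (A,hash)→1800, (E,merge)→2700, (A,merge)→2800, (E,hash)→3400, (E,nl)→20100 …(+1); best=1000 via (E,nl_idx)
  {AB}: card=200; try (B,nl_idx)→1000, (B,hash)→1600, (A,hash)→1600, (B,merge)→1700, (A,merge)→1700, (B,nl)→10100 …(+1); best=1000 via (B,nl_idx)
  {ADE}: card=2500; try (D,merge)→3150, (D,hash)→3500, (E,hash)→7400, (D,nl)→16000, (E,nl_idx)→24200, (E,merge)→36000 …(+1); best=3150 via (D,merge)
  {ABD}: card=5000; try (D,hash)→3600, (D,merge)→4150, (B,hash)→5600, (B,nl_idx)→24200, (D,nl)→31000, (B,merge)→35000 …(+1); best=3600 via (D,hash)
  {ABE}: card=200; try (B,nl_idx)→1900, (B,hash)→2500, (B,merge)→2600, (E,nl_idx)→2800, (E,hash)→4400, (E,merge)→4600 …(+2); best=1900 via (B,nl_idx)
  {ABDE}: card=5000; try (D,hash)→4500, (D,merge)→5050, (B,hash)→7050, (E,hash)→11800, (B,nl_idx)→25650, (D,nl)→31900 …(+5); best=4500 via (D,hash)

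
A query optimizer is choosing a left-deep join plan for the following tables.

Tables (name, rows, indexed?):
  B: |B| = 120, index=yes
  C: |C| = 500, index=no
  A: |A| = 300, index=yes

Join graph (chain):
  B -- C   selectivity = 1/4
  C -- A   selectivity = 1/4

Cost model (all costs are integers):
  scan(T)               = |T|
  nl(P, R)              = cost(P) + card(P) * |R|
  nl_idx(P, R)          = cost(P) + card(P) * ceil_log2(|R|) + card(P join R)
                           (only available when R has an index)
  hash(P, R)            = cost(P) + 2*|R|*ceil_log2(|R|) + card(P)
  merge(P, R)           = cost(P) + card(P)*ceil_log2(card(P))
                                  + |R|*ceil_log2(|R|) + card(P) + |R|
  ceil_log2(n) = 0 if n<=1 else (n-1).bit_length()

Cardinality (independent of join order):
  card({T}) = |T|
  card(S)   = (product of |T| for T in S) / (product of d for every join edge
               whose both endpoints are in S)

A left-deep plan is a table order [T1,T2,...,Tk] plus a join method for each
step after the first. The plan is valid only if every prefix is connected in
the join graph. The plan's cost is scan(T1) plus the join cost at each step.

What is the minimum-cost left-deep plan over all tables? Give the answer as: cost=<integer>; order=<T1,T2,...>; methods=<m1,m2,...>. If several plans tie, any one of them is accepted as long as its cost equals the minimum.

Selinger DP (subsets sized 1..n):
  {B}: scan cost=120, card=120
  {C}: scan cost=500, card=500
  {A}: scan cost=300, card=300
  {BC}: card=15000; try (B,hash)→2680, (C,merge)→6080, (B,merge)→6460, (C,hash)→9240, (B,nl_idx)→19000, (C,nl)→60120 …(+1); best=2680 via (B,hash)
  {AC}: card=37500; try (A,hash)→6400, (C,merge)→8300, (A,merge)→8500, (C,hash)→9600, (A,nl_idx)→42500, (C,nl)→150300 …(+1); best=6400 via (A,hash)
  {ABC}: card=1125000; try (A,hash)→23080, (B,hash)→45580, (A,merge)→230680, (B,merge)→644860, (A,nl_idx)→1262680, (B,nl_idx)→1393900 …(+2); best=23080 via (A,hash)

cost=23080; order=C,B,A; methods=hash,hash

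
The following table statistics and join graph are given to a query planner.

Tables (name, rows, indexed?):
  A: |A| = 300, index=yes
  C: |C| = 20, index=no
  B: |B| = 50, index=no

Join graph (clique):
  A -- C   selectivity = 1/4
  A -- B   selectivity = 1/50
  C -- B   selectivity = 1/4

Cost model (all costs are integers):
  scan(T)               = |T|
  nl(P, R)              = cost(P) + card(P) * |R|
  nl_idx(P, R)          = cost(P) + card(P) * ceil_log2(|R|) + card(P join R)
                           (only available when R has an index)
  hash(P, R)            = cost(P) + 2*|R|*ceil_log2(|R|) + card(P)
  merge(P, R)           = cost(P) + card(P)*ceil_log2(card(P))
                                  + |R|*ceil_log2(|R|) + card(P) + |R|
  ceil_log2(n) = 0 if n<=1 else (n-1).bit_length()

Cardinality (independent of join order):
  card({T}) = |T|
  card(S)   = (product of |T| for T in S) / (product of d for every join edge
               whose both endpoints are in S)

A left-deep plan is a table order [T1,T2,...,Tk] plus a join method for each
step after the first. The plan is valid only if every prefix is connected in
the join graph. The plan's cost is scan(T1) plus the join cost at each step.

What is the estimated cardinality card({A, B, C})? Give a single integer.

375

Tables in S: A(300), B(50), C(20)
Edges inside S: A-C(d=4), A-B(d=50), C-B(d=4)
numerator = 300 * 50 * 20 = 300000
denominator = 4 * 50 * 4 = 800
card(S) = 300000 / 800 = 375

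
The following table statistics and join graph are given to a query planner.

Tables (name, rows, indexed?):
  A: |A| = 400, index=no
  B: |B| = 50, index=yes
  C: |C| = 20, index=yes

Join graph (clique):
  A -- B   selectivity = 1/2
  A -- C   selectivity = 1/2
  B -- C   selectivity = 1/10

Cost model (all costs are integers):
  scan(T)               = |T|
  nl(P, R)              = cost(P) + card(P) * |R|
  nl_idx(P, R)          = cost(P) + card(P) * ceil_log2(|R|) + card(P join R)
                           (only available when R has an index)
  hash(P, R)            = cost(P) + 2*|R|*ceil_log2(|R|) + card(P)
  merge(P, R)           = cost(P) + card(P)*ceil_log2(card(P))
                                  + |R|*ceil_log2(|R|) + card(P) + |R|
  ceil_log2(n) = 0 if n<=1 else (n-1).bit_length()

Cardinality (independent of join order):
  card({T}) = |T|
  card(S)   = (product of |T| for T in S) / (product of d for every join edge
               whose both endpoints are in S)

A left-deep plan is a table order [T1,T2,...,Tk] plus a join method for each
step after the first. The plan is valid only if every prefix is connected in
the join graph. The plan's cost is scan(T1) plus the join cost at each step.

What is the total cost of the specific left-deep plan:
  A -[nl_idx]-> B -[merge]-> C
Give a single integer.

162920

step 1: scan A: cost=400, card=400
step 2: join B via nl_idx
    card(P join B) = 400*50/(2) = 10000
    cost = 400 + 400*6 + 10000 = 12800
step 3: join C via merge
    card(P join C) = 10000*20/(2*10) = 10000
    cost = 12800 + 10000*14 + 20*5 + 10000 + 20 = 162920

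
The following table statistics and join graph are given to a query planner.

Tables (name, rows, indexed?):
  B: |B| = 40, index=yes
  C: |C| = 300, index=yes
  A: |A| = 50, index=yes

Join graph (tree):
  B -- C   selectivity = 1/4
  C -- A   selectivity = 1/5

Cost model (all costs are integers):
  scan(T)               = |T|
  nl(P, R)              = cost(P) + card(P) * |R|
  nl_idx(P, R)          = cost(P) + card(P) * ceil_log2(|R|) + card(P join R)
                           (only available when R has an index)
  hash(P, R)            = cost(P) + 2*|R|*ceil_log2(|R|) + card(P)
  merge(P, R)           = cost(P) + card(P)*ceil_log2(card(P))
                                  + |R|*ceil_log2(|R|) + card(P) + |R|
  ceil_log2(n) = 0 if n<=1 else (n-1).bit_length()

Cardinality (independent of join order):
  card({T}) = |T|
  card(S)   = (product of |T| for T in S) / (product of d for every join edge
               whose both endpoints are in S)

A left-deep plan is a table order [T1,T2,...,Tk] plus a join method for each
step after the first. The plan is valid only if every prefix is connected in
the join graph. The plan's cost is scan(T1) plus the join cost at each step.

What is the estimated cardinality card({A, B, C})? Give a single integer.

Tables in S: A(50), B(40), C(300)
Edges inside S: B-C(d=4), C-A(d=5)
numerator = 50 * 40 * 300 = 600000
denominator = 4 * 5 = 20
card(S) = 600000 / 20 = 30000

30000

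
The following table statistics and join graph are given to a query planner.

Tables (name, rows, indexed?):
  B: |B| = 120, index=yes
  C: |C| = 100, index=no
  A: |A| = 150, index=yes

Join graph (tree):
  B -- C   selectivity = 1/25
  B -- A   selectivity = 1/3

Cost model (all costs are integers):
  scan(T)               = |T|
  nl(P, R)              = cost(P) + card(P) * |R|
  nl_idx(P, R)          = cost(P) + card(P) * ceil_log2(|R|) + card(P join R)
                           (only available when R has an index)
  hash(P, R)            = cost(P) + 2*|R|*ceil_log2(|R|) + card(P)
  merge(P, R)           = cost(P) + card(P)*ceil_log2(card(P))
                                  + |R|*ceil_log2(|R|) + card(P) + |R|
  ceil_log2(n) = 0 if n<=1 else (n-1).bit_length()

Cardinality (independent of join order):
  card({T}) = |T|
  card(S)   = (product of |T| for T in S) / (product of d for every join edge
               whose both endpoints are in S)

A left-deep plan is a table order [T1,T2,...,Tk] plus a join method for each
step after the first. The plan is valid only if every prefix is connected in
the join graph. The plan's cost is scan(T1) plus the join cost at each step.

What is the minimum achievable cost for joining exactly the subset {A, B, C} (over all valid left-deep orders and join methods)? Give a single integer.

Selinger DP over subsets of {A,B,C}:
  {B}: scan cost=120, card=120
  {C}: scan cost=100, card=100
  {A}: scan cost=150, card=150
  {BC}: card=480; try (B,nl_idx)→1280, (C,hash)→1640, (B,merge)→1860, (C,merge)→1880, (B,hash)→1880, (B,nl)→12100 …(+1); best=1280 via (B,nl_idx)
  {AB}: card=6000; try (B,hash)→1980, (A,merge)→2430, (B,merge)→2460, (A,hash)→2640, (A,nl_idx)→7080, (B,nl_idx)→7200 …(+2); best=1980 via (B,hash)
  {ABC}: card=24000; try (A,hash)→4160, (A,merge)→7430, (C,hash)→9380, (A,nl_idx)→29120, (A,nl)→73280, (C,merge)→86780 …(+1); best=4160 via (A,hash)

4160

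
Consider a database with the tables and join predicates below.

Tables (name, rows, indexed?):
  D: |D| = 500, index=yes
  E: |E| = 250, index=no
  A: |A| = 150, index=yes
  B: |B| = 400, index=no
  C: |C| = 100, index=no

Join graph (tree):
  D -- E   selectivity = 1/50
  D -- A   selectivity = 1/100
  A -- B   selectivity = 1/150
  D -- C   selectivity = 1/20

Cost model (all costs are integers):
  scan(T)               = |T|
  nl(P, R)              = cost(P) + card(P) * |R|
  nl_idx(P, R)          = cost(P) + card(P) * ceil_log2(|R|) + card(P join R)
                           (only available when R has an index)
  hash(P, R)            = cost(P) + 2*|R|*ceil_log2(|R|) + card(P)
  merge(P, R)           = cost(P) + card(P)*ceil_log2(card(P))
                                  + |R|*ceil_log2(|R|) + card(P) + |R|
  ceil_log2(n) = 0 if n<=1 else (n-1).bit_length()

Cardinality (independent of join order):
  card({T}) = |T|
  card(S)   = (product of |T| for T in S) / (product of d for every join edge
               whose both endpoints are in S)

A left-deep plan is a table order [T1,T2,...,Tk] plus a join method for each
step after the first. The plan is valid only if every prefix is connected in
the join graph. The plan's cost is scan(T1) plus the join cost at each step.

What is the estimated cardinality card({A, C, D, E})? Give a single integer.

18750

Tables in S: A(150), C(100), D(500), E(250)
Edges inside S: D-E(d=50), D-A(d=100), D-C(d=20)
numerator = 150 * 100 * 500 * 250 = 1875000000
denominator = 50 * 100 * 20 = 100000
card(S) = 1875000000 / 100000 = 18750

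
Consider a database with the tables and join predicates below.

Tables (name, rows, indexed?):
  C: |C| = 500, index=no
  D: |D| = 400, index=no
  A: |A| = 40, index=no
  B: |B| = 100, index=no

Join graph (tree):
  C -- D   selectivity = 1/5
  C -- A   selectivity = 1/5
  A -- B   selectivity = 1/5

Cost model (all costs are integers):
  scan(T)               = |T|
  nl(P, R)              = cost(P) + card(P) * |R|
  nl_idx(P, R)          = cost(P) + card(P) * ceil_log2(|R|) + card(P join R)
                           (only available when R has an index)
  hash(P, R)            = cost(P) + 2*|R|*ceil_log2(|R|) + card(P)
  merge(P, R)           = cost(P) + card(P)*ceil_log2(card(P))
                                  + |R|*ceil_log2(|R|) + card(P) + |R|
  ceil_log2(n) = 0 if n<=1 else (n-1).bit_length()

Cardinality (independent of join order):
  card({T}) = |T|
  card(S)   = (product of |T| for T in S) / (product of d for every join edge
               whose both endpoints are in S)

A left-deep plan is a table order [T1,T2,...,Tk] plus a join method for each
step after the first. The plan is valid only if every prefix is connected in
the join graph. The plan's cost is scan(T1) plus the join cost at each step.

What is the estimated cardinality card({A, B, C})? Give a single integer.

80000

Tables in S: A(40), B(100), C(500)
Edges inside S: C-A(d=5), A-B(d=5)
numerator = 40 * 100 * 500 = 2000000
denominator = 5 * 5 = 25
card(S) = 2000000 / 25 = 80000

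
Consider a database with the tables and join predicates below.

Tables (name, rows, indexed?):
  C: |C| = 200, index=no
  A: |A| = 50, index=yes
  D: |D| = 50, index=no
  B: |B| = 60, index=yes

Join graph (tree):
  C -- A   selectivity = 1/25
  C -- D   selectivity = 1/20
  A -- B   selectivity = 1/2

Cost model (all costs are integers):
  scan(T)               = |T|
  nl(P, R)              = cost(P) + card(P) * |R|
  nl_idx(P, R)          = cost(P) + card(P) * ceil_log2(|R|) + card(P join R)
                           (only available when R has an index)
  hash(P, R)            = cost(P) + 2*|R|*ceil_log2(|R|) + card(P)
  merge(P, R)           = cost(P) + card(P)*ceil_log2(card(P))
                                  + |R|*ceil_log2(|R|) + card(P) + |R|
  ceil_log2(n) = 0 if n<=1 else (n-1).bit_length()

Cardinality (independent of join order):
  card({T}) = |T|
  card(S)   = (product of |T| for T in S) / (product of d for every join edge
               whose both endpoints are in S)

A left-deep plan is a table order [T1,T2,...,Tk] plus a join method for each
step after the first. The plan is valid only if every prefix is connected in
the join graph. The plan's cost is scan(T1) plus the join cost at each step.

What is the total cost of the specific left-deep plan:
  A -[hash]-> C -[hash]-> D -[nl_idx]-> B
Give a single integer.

step 1: scan A: cost=50, card=50
step 2: join C via hash
    card(P join C) = 50*200/(25) = 400
    cost = 50 + 2*200*8 + 50 = 3300
step 3: join D via hash
    card(P join D) = 400*50/(20) = 1000
    cost = 3300 + 2*50*6 + 400 = 4300
step 4: join B via nl_idx
    card(P join B) = 1000*60/(2) = 30000
    cost = 4300 + 1000*6 + 30000 = 40300

40300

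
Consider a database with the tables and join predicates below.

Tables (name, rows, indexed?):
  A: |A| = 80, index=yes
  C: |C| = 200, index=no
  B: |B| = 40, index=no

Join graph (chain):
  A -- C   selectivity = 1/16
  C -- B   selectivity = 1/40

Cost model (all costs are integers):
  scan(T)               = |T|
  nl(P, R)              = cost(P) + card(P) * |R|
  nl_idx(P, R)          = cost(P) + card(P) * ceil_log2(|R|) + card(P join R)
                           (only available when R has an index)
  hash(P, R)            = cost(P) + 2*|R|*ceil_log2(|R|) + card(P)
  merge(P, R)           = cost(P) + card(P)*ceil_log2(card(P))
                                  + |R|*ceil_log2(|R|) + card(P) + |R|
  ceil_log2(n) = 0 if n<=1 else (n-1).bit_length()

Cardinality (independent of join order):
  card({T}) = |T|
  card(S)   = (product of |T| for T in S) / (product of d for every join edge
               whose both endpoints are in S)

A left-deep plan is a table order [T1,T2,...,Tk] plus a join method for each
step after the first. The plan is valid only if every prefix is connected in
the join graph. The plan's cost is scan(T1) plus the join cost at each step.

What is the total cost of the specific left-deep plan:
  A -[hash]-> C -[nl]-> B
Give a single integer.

step 1: scan A: cost=80, card=80
step 2: join C via hash
    card(P join C) = 80*200/(16) = 1000
    cost = 80 + 2*200*8 + 80 = 3360
step 3: join B via nl
    card(P join B) = 1000*40/(40) = 1000
    cost = 3360 + 1000*40 = 43360

43360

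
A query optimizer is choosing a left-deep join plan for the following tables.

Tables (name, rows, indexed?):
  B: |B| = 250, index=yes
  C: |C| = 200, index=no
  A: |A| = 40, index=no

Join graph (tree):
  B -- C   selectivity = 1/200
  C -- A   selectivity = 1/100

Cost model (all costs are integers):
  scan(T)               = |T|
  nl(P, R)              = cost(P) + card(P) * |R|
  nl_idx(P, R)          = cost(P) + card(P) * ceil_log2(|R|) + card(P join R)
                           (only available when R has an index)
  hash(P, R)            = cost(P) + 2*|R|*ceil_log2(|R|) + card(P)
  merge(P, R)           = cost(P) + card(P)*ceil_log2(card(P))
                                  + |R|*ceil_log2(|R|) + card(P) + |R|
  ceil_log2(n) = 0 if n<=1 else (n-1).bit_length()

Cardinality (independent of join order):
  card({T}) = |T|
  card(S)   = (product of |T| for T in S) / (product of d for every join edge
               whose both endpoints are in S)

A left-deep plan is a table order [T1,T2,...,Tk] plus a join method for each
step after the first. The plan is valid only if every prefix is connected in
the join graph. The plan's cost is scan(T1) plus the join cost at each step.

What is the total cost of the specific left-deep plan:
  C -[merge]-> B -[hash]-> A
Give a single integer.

step 1: scan C: cost=200, card=200
step 2: join B via merge
    card(P join B) = 200*250/(200) = 250
    cost = 200 + 200*8 + 250*8 + 200 + 250 = 4250
step 3: join A via hash
    card(P join A) = 250*40/(100) = 100
    cost = 4250 + 2*40*6 + 250 = 4980

4980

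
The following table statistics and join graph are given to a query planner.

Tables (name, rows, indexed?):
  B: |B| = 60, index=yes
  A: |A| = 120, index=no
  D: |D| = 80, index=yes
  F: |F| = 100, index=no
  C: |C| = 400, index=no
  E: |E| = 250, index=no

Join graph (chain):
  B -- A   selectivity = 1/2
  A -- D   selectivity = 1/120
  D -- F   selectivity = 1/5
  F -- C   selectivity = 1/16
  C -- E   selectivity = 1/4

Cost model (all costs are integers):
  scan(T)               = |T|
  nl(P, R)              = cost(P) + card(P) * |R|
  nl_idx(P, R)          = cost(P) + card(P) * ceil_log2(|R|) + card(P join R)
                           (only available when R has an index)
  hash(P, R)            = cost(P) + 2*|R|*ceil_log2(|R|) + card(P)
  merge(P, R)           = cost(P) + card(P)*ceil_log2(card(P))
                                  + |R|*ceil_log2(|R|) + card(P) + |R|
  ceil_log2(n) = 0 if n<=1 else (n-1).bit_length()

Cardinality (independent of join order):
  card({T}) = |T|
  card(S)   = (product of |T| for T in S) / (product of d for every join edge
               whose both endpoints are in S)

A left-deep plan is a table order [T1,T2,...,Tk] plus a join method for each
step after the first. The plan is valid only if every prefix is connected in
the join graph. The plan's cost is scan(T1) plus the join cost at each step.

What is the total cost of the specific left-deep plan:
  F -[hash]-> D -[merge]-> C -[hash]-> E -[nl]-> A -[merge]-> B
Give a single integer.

step 1: scan F: cost=100, card=100
step 2: join D via hash
    card(P join D) = 100*80/(5) = 1600
    cost = 100 + 2*80*7 + 100 = 1320
step 3: join C via merge
    card(P join C) = 1600*400/(16) = 40000
    cost = 1320 + 1600*11 + 400*9 + 1600 + 400 = 24520
step 4: join E via hash
    card(P join E) = 40000*250/(4) = 2500000
    cost = 24520 + 2*250*8 + 40000 = 68520
step 5: join A via nl
    card(P join A) = 2500000*120/(120) = 2500000
    cost = 68520 + 2500000*120 = 300068520
step 6: join B via merge
    card(P join B) = 2500000*60/(2) = 75000000
    cost = 300068520 + 2500000*22 + 60*6 + 2500000 + 60 = 357568940

357568940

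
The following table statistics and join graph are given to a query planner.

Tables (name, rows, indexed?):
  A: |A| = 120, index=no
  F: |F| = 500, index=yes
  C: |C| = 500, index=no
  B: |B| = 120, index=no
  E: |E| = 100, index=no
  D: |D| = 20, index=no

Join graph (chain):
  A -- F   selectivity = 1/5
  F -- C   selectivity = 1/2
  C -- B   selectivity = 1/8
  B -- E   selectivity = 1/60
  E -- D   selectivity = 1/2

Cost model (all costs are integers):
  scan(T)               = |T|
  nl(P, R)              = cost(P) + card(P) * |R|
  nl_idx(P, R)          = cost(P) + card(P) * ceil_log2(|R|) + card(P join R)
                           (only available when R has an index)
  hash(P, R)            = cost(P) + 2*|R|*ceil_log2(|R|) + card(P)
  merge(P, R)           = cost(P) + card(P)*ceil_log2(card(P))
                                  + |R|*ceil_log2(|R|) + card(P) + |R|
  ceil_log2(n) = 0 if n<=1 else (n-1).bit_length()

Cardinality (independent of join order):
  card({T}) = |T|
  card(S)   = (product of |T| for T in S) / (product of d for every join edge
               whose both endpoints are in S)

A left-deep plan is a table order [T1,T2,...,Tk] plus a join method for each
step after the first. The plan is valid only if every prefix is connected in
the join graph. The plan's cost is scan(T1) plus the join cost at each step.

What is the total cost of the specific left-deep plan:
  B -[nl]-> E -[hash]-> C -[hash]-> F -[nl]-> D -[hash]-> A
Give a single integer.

step 1: scan B: cost=120, card=120
step 2: join E via nl
    card(P join E) = 120*100/(60) = 200
    cost = 120 + 120*100 = 12120
step 3: join C via hash
    card(P join C) = 200*500/(8) = 12500
    cost = 12120 + 2*500*9 + 200 = 21320
step 4: join F via hash
    card(P join F) = 12500*500/(2) = 3125000
    cost = 21320 + 2*500*9 + 12500 = 42820
step 5: join D via nl
    card(P join D) = 3125000*20/(2) = 31250000
    cost = 42820 + 3125000*20 = 62542820
step 6: join A via hash
    card(P join A) = 31250000*120/(5) = 750000000
    cost = 62542820 + 2*120*7 + 31250000 = 93794500

93794500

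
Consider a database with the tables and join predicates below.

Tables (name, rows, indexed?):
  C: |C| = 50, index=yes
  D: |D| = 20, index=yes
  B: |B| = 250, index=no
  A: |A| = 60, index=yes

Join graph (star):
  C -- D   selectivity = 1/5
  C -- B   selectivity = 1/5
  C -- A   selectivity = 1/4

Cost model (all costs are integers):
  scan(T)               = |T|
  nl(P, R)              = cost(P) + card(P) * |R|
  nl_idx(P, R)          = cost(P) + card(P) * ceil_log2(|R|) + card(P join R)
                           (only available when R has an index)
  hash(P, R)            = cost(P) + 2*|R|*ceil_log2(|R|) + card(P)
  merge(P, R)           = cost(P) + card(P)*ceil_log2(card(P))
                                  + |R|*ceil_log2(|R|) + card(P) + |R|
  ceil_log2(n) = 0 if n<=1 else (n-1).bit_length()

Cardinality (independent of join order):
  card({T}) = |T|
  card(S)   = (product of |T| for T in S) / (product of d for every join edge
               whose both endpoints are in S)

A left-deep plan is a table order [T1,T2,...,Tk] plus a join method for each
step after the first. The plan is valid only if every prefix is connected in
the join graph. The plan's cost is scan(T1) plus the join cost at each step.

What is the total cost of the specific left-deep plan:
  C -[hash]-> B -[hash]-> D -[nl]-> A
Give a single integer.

step 1: scan C: cost=50, card=50
step 2: join B via hash
    card(P join B) = 50*250/(5) = 2500
    cost = 50 + 2*250*8 + 50 = 4100
step 3: join D via hash
    card(P join D) = 2500*20/(5) = 10000
    cost = 4100 + 2*20*5 + 2500 = 6800
step 4: join A via nl
    card(P join A) = 10000*60/(4) = 150000
    cost = 6800 + 10000*60 = 606800

606800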